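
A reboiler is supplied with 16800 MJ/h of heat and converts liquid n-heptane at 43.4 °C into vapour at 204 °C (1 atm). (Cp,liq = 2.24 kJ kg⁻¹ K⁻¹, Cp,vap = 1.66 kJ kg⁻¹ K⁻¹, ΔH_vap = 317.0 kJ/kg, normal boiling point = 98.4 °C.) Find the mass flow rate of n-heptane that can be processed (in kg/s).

ṁ = 7.58 kg/s

Δh = 2.24×(98.4−43.4) + 317.0 + 1.66×(204−98.4) = 615.5 kJ/kg
Q = 16800 MJ/h = 4666.7 kJ/s = 4666.7 kJ/s
ṁ = Q/Δh = 4666.7 / 615.5 = 7.582 kg/s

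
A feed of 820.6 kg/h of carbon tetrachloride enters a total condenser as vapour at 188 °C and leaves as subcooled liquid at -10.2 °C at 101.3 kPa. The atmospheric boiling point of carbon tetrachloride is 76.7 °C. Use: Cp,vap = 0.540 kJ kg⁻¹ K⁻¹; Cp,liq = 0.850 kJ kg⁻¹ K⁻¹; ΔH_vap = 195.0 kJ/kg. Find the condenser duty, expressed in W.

Q_c = 75000 W

vapour 188→76.7 °C: -60.102 kJ/kg
condensation at 76.7 °C: -195 kJ/kg
liquid 76.7→-10.2 °C: -73.865 kJ/kg
Δh = -60.102 + -195 + -73.865 = -328.97 kJ/kg
Q = ṁ·Δh = 820.6 kg/h × -328.97 kJ/kg = -269950 kJ/h
|Q| = 74.986 kW = 74986 W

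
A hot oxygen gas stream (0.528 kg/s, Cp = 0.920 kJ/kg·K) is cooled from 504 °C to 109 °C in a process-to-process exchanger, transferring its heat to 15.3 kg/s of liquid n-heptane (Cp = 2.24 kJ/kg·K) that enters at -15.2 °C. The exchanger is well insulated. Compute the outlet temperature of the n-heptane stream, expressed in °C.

T_c,out = -9.60 °C

Heat released by hot stream: Q = 0.528 × 0.920 × (504 − 109) = 191.88 kJ/s
Energy balance on cold side (adiabatic exchanger): Q = ṁ_c·Cp_c·(T_c,out − T_c,in)
T_c,out = -15.2 + 191.88/(15.3 × 2.24) = -9.6014 °C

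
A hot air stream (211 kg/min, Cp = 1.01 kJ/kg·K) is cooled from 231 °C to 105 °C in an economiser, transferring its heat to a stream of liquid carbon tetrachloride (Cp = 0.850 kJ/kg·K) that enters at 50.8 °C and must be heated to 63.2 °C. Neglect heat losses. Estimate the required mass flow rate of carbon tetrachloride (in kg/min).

Heat released by hot stream: Q = 211 × 1.01 × (231 − 105) = 26852 kJ/min
Energy balance on cold side (adiabatic exchanger): Q = ṁ_c·Cp_c·(T_c,out − T_c,in)
ṁ_c = 26852 / [0.850 × (63.2 − 50.8)] = 2547.6 kg/min

ṁ_c = 2550 kg/min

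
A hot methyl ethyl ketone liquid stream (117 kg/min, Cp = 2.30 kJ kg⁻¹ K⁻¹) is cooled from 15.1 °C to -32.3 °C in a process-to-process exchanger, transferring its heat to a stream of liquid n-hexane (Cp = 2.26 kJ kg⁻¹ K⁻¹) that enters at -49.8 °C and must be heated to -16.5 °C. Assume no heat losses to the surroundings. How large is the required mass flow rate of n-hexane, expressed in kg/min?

ṁ_c = 169 kg/min

Heat released by hot stream: Q = 117 × 2.30 × (15.1 − -32.3) = 12755 kJ/min
Energy balance on cold side (adiabatic exchanger): Q = ṁ_c·Cp_c·(T_c,out − T_c,in)
ṁ_c = 12755 / [2.26 × (-16.5 − -49.8)] = 169.49 kg/min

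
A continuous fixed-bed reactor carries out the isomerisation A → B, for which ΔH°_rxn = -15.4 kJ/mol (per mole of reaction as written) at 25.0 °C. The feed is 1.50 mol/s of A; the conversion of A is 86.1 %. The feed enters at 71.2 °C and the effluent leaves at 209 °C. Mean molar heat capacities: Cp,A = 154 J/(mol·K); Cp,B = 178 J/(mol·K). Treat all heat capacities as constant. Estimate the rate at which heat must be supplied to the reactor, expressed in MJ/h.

Q_in = 63.5 MJ/h

Extent of reaction ξ = 0.861 × 1.50 = 1.2915 mol/s
Reaction term: ξ·ΔH°_rxn = 1.2915 × -15.4 = -19.889 kJ/s
Sensible, feed 71.2→25 °C: -10.672 kJ/s
Outlet flows (mol/s): A 0.2085, B 1.2915
Sensible, products 25→209 °C: 48.207 kJ/s
Q = ΔH = 17.646 kJ/s = 17.646 kW
Heat supplied = 63.525 MJ/h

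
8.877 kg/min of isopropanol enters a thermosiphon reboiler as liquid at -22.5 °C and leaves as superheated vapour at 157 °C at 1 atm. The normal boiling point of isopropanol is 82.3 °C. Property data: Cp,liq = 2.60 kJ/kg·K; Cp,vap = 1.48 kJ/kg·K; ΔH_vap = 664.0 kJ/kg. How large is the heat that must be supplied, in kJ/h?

liquid -22.5→82.3 °C: 272.48 kJ/kg
vaporisation at 82.3 °C: 664 kJ/kg
vapour 82.3→157 °C: 110.56 kJ/kg
Δh = 272.48 + 664 + 110.56 = 1047 kJ/kg
Q = ṁ·Δh = 8.877 kg/min × 1047 kJ/kg = 9294.5 kJ/min
|Q| = 154.91 kW = 557670 kJ/h

Q = 558000 kJ/h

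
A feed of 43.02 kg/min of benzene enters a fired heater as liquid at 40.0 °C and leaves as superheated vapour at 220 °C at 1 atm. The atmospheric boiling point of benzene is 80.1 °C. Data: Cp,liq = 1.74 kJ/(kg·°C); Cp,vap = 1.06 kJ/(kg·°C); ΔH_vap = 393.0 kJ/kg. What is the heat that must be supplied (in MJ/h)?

Q = 1580 MJ/h

liquid 40.0→80.1 °C: 69.774 kJ/kg
vaporisation at 80.1 °C: 393 kJ/kg
vapour 80.1→220 °C: 148.29 kJ/kg
Δh = 69.774 + 393 + 148.29 = 611.07 kJ/kg
Q = ṁ·Δh = 43.02 kg/min × 611.07 kJ/kg = 26288 kJ/min
|Q| = 438.14 kW = 1577.3 MJ/h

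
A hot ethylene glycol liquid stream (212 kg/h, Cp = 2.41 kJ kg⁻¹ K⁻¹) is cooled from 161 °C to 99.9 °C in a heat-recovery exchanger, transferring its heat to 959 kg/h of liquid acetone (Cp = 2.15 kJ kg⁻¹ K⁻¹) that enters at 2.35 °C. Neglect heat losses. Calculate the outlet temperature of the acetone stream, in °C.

Heat released by hot stream: Q = 212 × 2.41 × (161 − 99.9) = 31217 kJ/h
Energy balance on cold side (adiabatic exchanger): Q = ṁ_c·Cp_c·(T_c,out − T_c,in)
T_c,out = 2.35 + 31217/(959 × 2.15) = 17.49 °C

T_c,out = 17.5 °C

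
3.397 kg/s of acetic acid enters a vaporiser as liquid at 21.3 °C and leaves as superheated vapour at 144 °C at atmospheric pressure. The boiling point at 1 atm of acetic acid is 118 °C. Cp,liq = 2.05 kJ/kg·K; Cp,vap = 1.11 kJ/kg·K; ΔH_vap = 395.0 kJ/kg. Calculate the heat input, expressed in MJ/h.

Q = 7610 MJ/h

liquid 21.3→118 °C: 198.23 kJ/kg
vaporisation at 118 °C: 395 kJ/kg
vapour 118→144 °C: 28.86 kJ/kg
Δh = 198.23 + 395 + 28.86 = 622.1 kJ/kg
Q = ṁ·Δh = 3.397 kg/s × 622.1 kJ/kg = 2113.3 kJ/s
|Q| = 2113.3 kW = 7607.7 MJ/h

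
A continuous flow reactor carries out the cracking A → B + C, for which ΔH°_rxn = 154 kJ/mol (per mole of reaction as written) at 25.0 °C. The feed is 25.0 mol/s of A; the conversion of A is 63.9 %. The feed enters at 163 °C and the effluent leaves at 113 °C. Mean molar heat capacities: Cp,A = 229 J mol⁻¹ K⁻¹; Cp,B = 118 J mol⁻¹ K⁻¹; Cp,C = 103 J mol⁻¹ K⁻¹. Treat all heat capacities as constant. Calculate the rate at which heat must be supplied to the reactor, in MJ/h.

Extent of reaction ξ = 0.639 × 25.0 = 15.975 mol/s
Reaction term: ξ·ΔH°_rxn = 15.975 × 154 = 2460.2 kJ/s
Sensible, feed 163→25 °C: -790.05 kJ/s
Outlet flows (mol/s): A 9.025, B 15.975, C 15.975
Sensible, products 25→113 °C: 492.55 kJ/s
Q = ΔH = 2162.7 kJ/s = 2162.7 kW
Heat supplied = 7785.6 MJ/h

Q_in = 7790 MJ/h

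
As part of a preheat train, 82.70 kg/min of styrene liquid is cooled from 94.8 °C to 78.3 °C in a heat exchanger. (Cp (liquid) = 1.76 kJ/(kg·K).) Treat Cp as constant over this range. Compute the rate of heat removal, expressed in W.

Q = ṁ·Cp·ΔT = 82.70 × 1.76 × (78.3 − 94.8) = -2401.6 kJ/min
Converting: 2401.6 / 60 s = 40.027 kW
Cooling duty = 40027 W

Q_c = 40000 W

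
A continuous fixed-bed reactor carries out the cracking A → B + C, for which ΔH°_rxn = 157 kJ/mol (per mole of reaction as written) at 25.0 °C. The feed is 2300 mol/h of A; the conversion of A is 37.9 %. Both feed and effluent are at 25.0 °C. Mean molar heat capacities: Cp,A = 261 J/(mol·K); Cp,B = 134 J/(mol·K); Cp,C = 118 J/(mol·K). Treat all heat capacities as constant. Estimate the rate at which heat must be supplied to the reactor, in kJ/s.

Extent of reaction ξ = 0.379 × 2300 = 871.7 mol/h
Reaction term: ξ·ΔH°_rxn = 871.7 × 157 = 136860 kJ/h
Q = ΔH = 136860 kJ/h = 38.016 kW
Heat supplied = 38.016 kJ/s

Q_in = 38.0 kJ/s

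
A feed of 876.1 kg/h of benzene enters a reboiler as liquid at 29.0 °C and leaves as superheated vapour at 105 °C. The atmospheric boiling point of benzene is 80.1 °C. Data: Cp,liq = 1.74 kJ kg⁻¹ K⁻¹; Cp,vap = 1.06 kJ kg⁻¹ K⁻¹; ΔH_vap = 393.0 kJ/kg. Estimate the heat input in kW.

liquid 29.0→80.1 °C: 88.914 kJ/kg
vaporisation at 80.1 °C: 393 kJ/kg
vapour 80.1→105 °C: 26.394 kJ/kg
Δh = 88.914 + 393 + 26.394 = 508.31 kJ/kg
Q = ṁ·Δh = 876.1 kg/h × 508.31 kJ/kg = 445330 kJ/h
|Q| = 123.7 kW

Q = 124 kW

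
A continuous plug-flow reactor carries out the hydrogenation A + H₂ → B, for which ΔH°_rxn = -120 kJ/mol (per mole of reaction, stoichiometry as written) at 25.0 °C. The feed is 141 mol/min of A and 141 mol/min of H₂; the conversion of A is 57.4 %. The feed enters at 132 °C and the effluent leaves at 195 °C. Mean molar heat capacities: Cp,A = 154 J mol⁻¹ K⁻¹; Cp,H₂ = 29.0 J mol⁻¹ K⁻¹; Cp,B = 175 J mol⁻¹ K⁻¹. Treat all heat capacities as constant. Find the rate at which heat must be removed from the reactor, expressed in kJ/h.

Extent of reaction ξ = 0.574 × 141 = 80.934 mol/min
Reaction term: ξ·ΔH°_rxn = 80.934 × -120 = -9712.1 kJ/min
Sensible, feed 132→25 °C: -2760.9 kJ/min
Outlet flows (mol/min): A 60.066, H₂ 60.066, B 80.934
Sensible, products 25→195 °C: 4276.4 kJ/min
Q = ΔH = -8196.6 kJ/min = -136.61 kW
Heat removed = 491790 kJ/h

Q_out = 492000 kJ/h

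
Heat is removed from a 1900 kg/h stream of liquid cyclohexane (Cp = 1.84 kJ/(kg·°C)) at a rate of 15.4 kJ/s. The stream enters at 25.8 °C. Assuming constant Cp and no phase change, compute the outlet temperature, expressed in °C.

Q = 15.4 kJ/s = 55440 kJ/h
ΔT = Q/(ṁ·Cp) = 55440/(1900×1.84) = 15.858 K
T_out = 25.8 − 15.858 = 9.9419 °C

T_out = 9.94 °C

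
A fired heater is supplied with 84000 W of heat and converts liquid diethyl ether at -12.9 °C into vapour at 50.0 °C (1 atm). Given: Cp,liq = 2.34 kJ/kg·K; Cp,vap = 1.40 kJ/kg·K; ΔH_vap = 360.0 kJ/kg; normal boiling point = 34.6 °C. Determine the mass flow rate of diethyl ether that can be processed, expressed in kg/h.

ṁ = 614 kg/h

Δh = 2.34×(34.6−-12.9) + 360.0 + 1.40×(50.0−34.6) = 492.71 kJ/kg
Q = 84000 W = 84 kJ/s = 302400 kJ/h
ṁ = Q/Δh = 302400 / 492.71 = 613.75 kg/h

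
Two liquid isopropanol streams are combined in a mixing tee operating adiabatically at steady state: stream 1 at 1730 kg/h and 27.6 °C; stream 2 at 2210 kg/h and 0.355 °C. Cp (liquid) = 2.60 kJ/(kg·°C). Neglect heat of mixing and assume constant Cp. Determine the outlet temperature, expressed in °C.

Adiabatic, steady state ⇒ Σ ṁᵢCp,ᵢ(T_out − Tᵢ) = 0
Σ ṁᵢCp,ᵢTᵢ = 1730×2.60×27.6 + 2210×2.60×0.355 = 126180
Σ ṁᵢCp,ᵢ = 1730×2.60 + 2210×2.60 = 10244
T_out = 126180 / 10244 = 12.318 °C

T_out = 12.3 °C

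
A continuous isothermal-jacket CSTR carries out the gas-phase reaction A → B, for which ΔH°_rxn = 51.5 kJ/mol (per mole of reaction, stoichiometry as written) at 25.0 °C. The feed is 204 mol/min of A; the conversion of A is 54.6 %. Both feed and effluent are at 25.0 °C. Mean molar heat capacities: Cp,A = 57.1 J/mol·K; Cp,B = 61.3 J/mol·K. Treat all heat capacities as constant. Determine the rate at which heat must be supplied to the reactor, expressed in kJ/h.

Q_in = 344000 kJ/h

Extent of reaction ξ = 0.546 × 204 = 111.38 mol/min
Reaction term: ξ·ΔH°_rxn = 111.38 × 51.5 = 5736.3 kJ/min
Q = ΔH = 5736.3 kJ/min = 95.605 kW
Heat supplied = 344180 kJ/h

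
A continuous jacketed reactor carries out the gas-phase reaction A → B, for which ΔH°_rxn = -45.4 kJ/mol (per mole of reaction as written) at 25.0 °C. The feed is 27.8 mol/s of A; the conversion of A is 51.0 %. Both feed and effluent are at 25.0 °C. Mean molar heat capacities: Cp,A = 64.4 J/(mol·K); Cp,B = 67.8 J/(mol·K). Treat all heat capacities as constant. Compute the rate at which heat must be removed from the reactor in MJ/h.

Extent of reaction ξ = 0.510 × 27.8 = 14.178 mol/s
Reaction term: ξ·ΔH°_rxn = 14.178 × -45.4 = -643.68 kJ/s
Q = ΔH = -643.68 kJ/s = -643.68 kW
Heat removed = 2317.3 MJ/h

Q_out = 2320 MJ/h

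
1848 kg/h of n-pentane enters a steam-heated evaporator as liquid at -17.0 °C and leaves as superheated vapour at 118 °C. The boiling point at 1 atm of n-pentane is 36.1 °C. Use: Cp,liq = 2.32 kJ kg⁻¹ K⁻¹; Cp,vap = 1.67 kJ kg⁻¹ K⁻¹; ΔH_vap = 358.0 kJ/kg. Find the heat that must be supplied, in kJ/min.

Q = 19000 kJ/min

liquid -17.0→36.1 °C: 123.19 kJ/kg
vaporisation at 36.1 °C: 358 kJ/kg
vapour 36.1→118 °C: 136.77 kJ/kg
Δh = 123.19 + 358 + 136.77 = 617.97 kJ/kg
Q = ṁ·Δh = 1848 kg/h × 617.97 kJ/kg = 1.142e+06 kJ/h
|Q| = 317.22 kW = 19033 kJ/min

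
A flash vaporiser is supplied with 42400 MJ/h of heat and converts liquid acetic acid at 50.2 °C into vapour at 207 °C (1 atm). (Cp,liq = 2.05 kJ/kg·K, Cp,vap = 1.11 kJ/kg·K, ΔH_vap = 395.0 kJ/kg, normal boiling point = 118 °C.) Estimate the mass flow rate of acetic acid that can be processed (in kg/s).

Δh = 2.05×(118−50.2) + 395.0 + 1.11×(207−118) = 632.78 kJ/kg
Q = 42400 MJ/h = 11778 kJ/s = 11778 kJ/s
ṁ = Q/Δh = 11778 / 632.78 = 18.613 kg/s

ṁ = 18.6 kg/s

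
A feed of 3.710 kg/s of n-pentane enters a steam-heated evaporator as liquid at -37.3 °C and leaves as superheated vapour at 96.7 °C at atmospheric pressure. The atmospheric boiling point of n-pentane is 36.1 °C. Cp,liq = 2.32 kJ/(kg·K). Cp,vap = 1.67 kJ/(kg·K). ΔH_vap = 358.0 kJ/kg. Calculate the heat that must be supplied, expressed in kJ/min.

Q = 140000 kJ/min

liquid -37.3→36.1 °C: 170.29 kJ/kg
vaporisation at 36.1 °C: 358 kJ/kg
vapour 36.1→96.7 °C: 101.2 kJ/kg
Δh = 170.29 + 358 + 101.2 = 629.49 kJ/kg
Q = ṁ·Δh = 3.710 kg/s × 629.49 kJ/kg = 2335.4 kJ/s
|Q| = 2335.4 kW = 140120 kJ/min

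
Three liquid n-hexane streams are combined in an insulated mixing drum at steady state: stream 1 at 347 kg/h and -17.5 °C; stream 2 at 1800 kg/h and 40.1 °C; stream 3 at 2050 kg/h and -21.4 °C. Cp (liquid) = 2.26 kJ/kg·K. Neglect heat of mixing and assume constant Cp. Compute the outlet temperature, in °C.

Energy balance with Q = 0: Σ ṁᵢCp,ᵢ(T_out − Tᵢ) = 0
Σ ṁᵢCp,ᵢTᵢ = 347×2.26×-17.5 + 1800×2.26×40.1 + 2050×2.26×-21.4 = 50257
Σ ṁᵢCp,ᵢ = 347×2.26 + 1800×2.26 + 2050×2.26 = 9485.2
T_out = 50257 / 9485.2 = 5.2984 °C

T_out = 5.30 °C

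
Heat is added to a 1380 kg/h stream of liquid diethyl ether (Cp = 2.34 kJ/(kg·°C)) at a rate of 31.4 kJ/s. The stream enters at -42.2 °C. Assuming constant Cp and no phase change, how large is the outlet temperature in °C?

T_out = -7.19 °C

Q = 31.4 kJ/s = 113040 kJ/h
ΔT = Q/(ṁ·Cp) = 113040/(1380×2.34) = 35.006 K
T_out = -42.2 + 35.006 = -7.1944 °C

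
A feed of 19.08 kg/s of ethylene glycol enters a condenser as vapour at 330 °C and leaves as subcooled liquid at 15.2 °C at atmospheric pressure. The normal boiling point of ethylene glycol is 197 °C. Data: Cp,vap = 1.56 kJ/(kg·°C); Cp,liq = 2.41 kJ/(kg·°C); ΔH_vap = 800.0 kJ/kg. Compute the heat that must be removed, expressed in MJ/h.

Q_c = 99300 MJ/h

vapour 330→197 °C: -207.48 kJ/kg
condensation at 197 °C: -800 kJ/kg
liquid 197→15.2 °C: -438.14 kJ/kg
Δh = -207.48 + -800 + -438.14 = -1445.6 kJ/kg
Q = ṁ·Δh = 19.08 kg/s × -1445.6 kJ/kg = -27582 kJ/s
|Q| = 27582 kW = 99297 MJ/h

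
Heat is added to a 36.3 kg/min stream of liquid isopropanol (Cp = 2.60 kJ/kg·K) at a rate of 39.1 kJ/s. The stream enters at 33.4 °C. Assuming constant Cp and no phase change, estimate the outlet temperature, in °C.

T_out = 58.3 °C

Q = 39.1 kJ/s = 2346 kJ/min
ΔT = Q/(ṁ·Cp) = 2346/(36.3×2.60) = 24.857 K
T_out = 33.4 + 24.857 = 58.257 °C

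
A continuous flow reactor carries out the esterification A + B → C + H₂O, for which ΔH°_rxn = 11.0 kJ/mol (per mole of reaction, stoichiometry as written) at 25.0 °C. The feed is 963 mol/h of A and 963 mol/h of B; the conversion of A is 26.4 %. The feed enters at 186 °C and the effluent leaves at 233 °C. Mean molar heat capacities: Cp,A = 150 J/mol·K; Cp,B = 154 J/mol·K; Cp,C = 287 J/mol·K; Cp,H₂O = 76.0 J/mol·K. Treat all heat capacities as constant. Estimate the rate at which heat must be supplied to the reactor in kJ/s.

Extent of reaction ξ = 0.264 × 963 = 254.23 mol/h
Reaction term: ξ·ΔH°_rxn = 254.23 × 11.0 = 2796.6 kJ/h
Sensible, feed 186→25 °C: -47133 kJ/h
Outlet flows (mol/h): A 708.77, B 708.77, C 254.23, H₂O 254.23
Sensible, products 25→233 °C: 64012 kJ/h
Q = ΔH = 19676 kJ/h = 5.4655 kW
Heat supplied = 5.4655 kJ/s

Q_in = 5.47 kJ/s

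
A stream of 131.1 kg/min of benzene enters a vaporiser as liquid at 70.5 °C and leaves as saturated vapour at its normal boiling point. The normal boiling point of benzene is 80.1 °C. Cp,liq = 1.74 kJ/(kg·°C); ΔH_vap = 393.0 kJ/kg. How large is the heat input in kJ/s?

Q = 895 kJ/s

liquid 70.5→80.1 °C: 16.704 kJ/kg
vaporisation at 80.1 °C: 393 kJ/kg
Δh = 16.704 + 393 = 409.7 kJ/kg
Q = ṁ·Δh = 131.1 kg/min × 409.7 kJ/kg = 53712 kJ/min
|Q| = 895.2 kW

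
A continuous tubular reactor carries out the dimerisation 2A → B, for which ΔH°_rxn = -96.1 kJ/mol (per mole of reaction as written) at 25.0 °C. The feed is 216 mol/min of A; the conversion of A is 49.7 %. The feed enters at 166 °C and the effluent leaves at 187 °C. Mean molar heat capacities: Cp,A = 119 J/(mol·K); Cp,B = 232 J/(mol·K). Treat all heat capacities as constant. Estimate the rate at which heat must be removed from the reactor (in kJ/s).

Extent of reaction ξ = 0.497 × 216 / 2 = 53.676 mol/min
Reaction term: ξ·ΔH°_rxn = 53.676 × -96.1 = -5158.3 kJ/min
Sensible, feed 166→25 °C: -3624.3 kJ/min
Outlet flows (mol/min): A 108.65, B 53.676
Sensible, products 25→187 °C: 4111.9 kJ/min
Q = ΔH = -4670.7 kJ/min = -77.844 kW
Heat removed = 77.844 kJ/s

Q_out = 77.8 kJ/s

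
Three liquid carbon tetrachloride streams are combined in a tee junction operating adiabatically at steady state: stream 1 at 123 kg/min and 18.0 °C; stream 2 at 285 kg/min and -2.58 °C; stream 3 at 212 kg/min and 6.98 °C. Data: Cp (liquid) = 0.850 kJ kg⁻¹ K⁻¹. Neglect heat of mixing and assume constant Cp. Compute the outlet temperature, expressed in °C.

T_out = 4.77 °C

Energy balance with Q = 0: Σ ṁᵢCp,ᵢ(T_out − Tᵢ) = 0
T_out = Σ ṁᵢCp,ᵢTᵢ / Σ ṁᵢCp,ᵢ
      = 2514.7 / 527 = 4.7717 °C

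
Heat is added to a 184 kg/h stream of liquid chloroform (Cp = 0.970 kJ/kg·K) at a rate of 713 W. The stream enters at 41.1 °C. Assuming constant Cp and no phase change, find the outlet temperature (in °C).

Q = 713 W = 2566.8 kJ/h
ΔT = Q/(ṁ·Cp) = 2566.8/(184×0.970) = 14.381 K
T_out = 41.1 + 14.381 = 55.481 °C

T_out = 55.5 °C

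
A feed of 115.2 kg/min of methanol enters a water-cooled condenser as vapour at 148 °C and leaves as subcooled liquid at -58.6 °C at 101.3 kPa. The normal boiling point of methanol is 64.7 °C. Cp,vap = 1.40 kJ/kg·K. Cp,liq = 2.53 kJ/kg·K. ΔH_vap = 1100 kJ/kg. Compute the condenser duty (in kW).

Q_c = 2930 kW

vapour 148→64.7 °C: -116.62 kJ/kg
condensation at 64.7 °C: -1100 kJ/kg
liquid 64.7→-58.6 °C: -311.95 kJ/kg
Δh = -116.62 + -1100 + -311.95 = -1528.6 kJ/kg
Q = ṁ·Δh = 115.2 kg/min × -1528.6 kJ/kg = -176090 kJ/min
|Q| = 2934.9 kW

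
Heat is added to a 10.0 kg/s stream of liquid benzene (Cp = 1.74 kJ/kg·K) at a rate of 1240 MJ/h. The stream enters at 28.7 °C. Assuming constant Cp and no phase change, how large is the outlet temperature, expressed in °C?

T_out = 48.5 °C

Q = 1240 MJ/h = 344.44 kJ/s
ΔT = Q/(ṁ·Cp) = 344.44/(10.0×1.74) = 19.796 K
T_out = 28.7 + 19.796 = 48.496 °C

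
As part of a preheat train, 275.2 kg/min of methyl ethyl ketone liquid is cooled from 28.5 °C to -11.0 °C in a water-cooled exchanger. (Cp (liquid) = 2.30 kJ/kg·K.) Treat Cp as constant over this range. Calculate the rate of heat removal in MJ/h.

Q = ṁ·Cp·ΔT = 275.2 × 2.30 × (-11.0 − 28.5) = -25002 kJ/min
Converting: 25002 / 60 s = 416.7 kW
Cooling duty = 1500.1 MJ/h

Q_c = 1500 MJ/h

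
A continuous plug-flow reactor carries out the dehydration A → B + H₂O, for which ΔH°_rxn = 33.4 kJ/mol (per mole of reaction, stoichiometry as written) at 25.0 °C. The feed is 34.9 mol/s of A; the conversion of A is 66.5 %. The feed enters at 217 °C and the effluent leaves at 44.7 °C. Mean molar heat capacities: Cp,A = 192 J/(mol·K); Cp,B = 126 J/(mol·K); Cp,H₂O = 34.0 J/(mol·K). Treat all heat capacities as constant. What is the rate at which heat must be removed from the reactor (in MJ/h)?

Extent of reaction ξ = 0.665 × 34.9 = 23.209 mol/s
Reaction term: ξ·ΔH°_rxn = 23.209 × 33.4 = 775.16 kJ/s
Sensible, feed 217→25 °C: -1286.6 kJ/s
Outlet flows (mol/s): A 11.691, B 23.209, H₂O 23.209
Sensible, products 25→44.7 °C: 117.38 kJ/s
Q = ΔH = -394.01 kJ/s = -394.01 kW
Heat removed = 1418.5 MJ/h

Q_out = 1420 MJ/h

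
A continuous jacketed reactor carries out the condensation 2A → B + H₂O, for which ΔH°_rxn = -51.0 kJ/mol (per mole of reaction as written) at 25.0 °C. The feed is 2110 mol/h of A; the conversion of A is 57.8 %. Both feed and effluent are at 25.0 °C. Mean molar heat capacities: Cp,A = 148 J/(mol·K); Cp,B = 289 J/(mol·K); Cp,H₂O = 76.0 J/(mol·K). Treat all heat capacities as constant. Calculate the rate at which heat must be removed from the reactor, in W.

Extent of reaction ξ = 0.578 × 2110 / 2 = 609.79 mol/h
Reaction term: ξ·ΔH°_rxn = 609.79 × -51.0 = -31099 kJ/h
Q = ΔH = -31099 kJ/h = -8.6387 kW
Heat removed = 8638.7 W

Q_out = 8640 W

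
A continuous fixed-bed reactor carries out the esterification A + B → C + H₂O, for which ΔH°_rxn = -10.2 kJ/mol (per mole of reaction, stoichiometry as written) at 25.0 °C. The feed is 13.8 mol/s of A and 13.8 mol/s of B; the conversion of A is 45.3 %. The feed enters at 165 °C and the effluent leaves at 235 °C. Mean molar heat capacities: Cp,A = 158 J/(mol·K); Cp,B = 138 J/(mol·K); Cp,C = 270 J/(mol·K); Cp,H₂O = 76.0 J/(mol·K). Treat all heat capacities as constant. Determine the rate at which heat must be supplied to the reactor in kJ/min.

Extent of reaction ξ = 0.453 × 13.8 = 6.2514 mol/s
Reaction term: ξ·ΔH°_rxn = 6.2514 × -10.2 = -63.764 kJ/s
Sensible, feed 165→25 °C: -571.87 kJ/s
Outlet flows (mol/s): A 7.5486, B 7.5486, C 6.2514, H₂O 6.2514
Sensible, products 25→235 °C: 923.45 kJ/s
Q = ΔH = 287.81 kJ/s = 287.81 kW
Heat supplied = 17269 kJ/min

Q_in = 17300 kJ/min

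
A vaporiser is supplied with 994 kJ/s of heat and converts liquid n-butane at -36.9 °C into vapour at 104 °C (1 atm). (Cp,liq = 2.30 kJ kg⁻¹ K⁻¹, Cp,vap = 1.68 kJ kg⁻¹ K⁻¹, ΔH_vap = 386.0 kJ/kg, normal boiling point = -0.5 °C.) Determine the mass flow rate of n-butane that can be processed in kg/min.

Δh = 2.30×(-0.5−-36.9) + 386.0 + 1.68×(104−-0.5) = 645.28 kJ/kg
Q = 994 kJ/s = 994 kJ/s = 59640 kJ/min
ṁ = Q/Δh = 59640 / 645.28 = 92.425 kg/min

ṁ = 92.4 kg/min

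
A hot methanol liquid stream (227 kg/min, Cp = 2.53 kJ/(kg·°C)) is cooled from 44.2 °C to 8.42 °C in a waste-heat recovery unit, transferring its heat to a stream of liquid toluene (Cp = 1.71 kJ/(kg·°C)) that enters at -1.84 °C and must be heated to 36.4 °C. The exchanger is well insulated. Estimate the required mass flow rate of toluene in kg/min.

Heat released by hot stream: Q = 227 × 2.53 × (44.2 − 8.42) = 20549 kJ/min
Energy balance on cold side (adiabatic exchanger): Q = ṁ_c·Cp_c·(T_c,out − T_c,in)
ṁ_c = 20549 / [1.71 × (36.4 − -1.84)] = 314.25 kg/min

ṁ_c = 314 kg/min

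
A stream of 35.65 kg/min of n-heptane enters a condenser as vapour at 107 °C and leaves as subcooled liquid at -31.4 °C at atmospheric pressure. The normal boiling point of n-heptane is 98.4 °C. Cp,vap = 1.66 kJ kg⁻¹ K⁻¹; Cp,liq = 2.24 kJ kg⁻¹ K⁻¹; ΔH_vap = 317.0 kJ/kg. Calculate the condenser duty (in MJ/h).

Q_c = 1330 MJ/h

vapour 107→98.4 °C: -14.276 kJ/kg
condensation at 98.4 °C: -317 kJ/kg
liquid 98.4→-31.4 °C: -290.75 kJ/kg
Δh = -14.276 + -317 + -290.75 = -622.03 kJ/kg
Q = ṁ·Δh = 35.65 kg/min × -622.03 kJ/kg = -22175 kJ/min
|Q| = 369.59 kW = 1330.5 MJ/h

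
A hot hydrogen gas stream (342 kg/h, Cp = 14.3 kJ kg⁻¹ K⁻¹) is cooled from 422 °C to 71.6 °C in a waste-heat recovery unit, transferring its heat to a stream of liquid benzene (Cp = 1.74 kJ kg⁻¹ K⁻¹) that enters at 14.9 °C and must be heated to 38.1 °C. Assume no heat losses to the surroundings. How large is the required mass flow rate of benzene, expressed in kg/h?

Heat released by hot stream: Q = 342 × 14.3 × (422 − 71.6) = 1.7137e+06 kJ/h
Energy balance on cold side (adiabatic exchanger): Q = ṁ_c·Cp_c·(T_c,out − T_c,in)
ṁ_c = 1.7137e+06 / [1.74 × (38.1 − 14.9)] = 42451 kg/h

ṁ_c = 42500 kg/h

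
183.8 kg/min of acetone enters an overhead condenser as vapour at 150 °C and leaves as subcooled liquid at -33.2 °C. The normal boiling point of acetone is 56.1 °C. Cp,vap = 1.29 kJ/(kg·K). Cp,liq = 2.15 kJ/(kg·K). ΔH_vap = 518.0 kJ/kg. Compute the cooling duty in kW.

vapour 150→56.1 °C: -121.13 kJ/kg
condensation at 56.1 °C: -518 kJ/kg
liquid 56.1→-33.2 °C: -192 kJ/kg
Δh = -121.13 + -518 + -192 = -831.13 kJ/kg
Q = ṁ·Δh = 183.8 kg/min × -831.13 kJ/kg = -152760 kJ/min
|Q| = 2546 kW

Q_c = 2550 kW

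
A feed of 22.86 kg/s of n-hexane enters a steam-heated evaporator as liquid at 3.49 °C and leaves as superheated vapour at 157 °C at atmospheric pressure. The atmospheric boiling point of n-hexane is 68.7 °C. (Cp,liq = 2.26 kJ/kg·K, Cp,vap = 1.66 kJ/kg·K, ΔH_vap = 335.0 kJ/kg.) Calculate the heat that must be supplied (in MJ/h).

Q = 51800 MJ/h

liquid 3.49→68.7 °C: 147.37 kJ/kg
vaporisation at 68.7 °C: 335 kJ/kg
vapour 68.7→157 °C: 146.58 kJ/kg
Δh = 147.37 + 335 + 146.58 = 628.95 kJ/kg
Q = ṁ·Δh = 22.86 kg/s × 628.95 kJ/kg = 14378 kJ/s
|Q| = 14378 kW = 51760 MJ/h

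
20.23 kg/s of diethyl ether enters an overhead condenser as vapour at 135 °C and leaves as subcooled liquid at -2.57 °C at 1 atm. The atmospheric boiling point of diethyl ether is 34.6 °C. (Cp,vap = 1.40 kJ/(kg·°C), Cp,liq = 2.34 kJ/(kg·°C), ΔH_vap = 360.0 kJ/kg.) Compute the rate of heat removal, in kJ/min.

Q_c = 713000 kJ/min

vapour 135→34.6 °C: -140.56 kJ/kg
condensation at 34.6 °C: -360 kJ/kg
liquid 34.6→-2.57 °C: -86.978 kJ/kg
Δh = -140.56 + -360 + -86.978 = -587.54 kJ/kg
Q = ṁ·Δh = 20.23 kg/s × -587.54 kJ/kg = -11886 kJ/s
|Q| = 11886 kW = 713150 kJ/min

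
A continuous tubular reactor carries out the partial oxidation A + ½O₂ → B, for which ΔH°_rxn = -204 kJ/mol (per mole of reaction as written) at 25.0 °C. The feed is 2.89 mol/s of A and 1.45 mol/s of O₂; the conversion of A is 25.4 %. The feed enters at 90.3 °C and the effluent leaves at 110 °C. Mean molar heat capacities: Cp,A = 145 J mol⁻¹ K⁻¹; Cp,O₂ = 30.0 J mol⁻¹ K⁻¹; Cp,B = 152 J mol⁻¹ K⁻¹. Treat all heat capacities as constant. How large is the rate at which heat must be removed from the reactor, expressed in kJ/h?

Q_out = 508000 kJ/h

Extent of reaction ξ = 0.254 × 2.89 = 0.73406 mol/s
Reaction term: ξ·ΔH°_rxn = 0.73406 × -204 = -149.75 kJ/s
Sensible, feed 90.3→25 °C: -30.205 kJ/s
Outlet flows (mol/s): A 2.1559, O₂ 1.083, B 0.73406
Sensible, products 25→110 °C: 38.818 kJ/s
Q = ΔH = -141.14 kJ/s = -141.14 kW
Heat removed = 508090 kJ/h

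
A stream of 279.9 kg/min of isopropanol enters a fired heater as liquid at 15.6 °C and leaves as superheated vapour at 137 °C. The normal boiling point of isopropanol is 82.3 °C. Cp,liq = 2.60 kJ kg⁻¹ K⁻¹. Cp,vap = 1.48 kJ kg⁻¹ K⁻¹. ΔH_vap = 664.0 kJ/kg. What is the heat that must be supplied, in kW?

Q = 4280 kW

liquid 15.6→82.3 °C: 173.42 kJ/kg
vaporisation at 82.3 °C: 664 kJ/kg
vapour 82.3→137 °C: 80.956 kJ/kg
Δh = 173.42 + 664 + 80.956 = 918.38 kJ/kg
Q = ṁ·Δh = 279.9 kg/min × 918.38 kJ/kg = 257050 kJ/min
|Q| = 4284.2 kW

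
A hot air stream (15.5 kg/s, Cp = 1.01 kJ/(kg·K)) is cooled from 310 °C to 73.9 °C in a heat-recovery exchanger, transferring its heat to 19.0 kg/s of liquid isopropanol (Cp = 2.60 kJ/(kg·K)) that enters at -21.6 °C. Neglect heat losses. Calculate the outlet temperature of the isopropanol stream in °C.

T_c,out = 53.2 °C

Heat released by hot stream: Q = 15.5 × 1.01 × (310 − 73.9) = 3696.1 kJ/s
Energy balance on cold side (adiabatic exchanger): Q = ṁ_c·Cp_c·(T_c,out − T_c,in)
T_c,out = -21.6 + 3696.1/(19.0 × 2.60) = 53.221 °C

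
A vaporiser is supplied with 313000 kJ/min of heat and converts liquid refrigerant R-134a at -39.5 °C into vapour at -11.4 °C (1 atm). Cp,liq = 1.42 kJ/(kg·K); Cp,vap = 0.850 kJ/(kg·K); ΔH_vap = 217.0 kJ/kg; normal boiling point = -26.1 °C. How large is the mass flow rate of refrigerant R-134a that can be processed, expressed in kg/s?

Δh = 1.42×(-26.1−-39.5) + 217.0 + 0.850×(-11.4−-26.1) = 248.52 kJ/kg
Q = 313000 kJ/min = 5216.7 kJ/s = 5216.7 kJ/s
ṁ = Q/Δh = 5216.7 / 248.52 = 20.991 kg/s

ṁ = 21.0 kg/s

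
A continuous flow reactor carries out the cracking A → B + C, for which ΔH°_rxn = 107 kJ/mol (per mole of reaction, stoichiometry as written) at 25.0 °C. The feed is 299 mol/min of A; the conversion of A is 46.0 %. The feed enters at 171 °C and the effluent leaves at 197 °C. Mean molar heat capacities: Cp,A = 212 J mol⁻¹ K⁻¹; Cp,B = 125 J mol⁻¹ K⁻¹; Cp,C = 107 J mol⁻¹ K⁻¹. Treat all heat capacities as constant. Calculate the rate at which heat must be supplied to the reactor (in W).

Q_in = 281000 W

Extent of reaction ξ = 0.460 × 299 = 137.54 mol/min
Reaction term: ξ·ΔH°_rxn = 137.54 × 107 = 14717 kJ/min
Sensible, feed 171→25 °C: -9254.6 kJ/min
Outlet flows (mol/min): A 161.46, B 137.54, C 137.54
Sensible, products 25→197 °C: 11376 kJ/min
Q = ΔH = 16838 kJ/min = 280.63 kW
Heat supplied = 280630 W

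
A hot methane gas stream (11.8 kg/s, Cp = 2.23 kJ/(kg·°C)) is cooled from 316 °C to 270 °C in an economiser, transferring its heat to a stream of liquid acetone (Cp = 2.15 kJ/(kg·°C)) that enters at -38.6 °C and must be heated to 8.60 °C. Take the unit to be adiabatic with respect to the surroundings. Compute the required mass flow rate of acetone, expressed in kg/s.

Heat released by hot stream: Q = 11.8 × 2.23 × (316 − 270) = 1210.4 kJ/s
Energy balance on cold side (adiabatic exchanger): Q = ṁ_c·Cp_c·(T_c,out − T_c,in)
ṁ_c = 1210.4 / [2.15 × (8.60 − -38.6)] = 11.928 kg/s

ṁ_c = 11.9 kg/s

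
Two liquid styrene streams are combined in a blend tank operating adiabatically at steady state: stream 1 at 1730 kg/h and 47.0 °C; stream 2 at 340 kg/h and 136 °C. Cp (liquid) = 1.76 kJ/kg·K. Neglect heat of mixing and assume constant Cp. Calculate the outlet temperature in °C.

T_out = 61.6 °C

No heat crosses the boundary, so H_out = H_in.
Σ ṁᵢCp,ᵢTᵢ = 1730×1.76×47.0 + 340×1.76×136 = 224490
Σ ṁᵢCp,ᵢ = 1730×1.76 + 340×1.76 = 3643.2
T_out = 224490 / 3643.2 = 61.618 °C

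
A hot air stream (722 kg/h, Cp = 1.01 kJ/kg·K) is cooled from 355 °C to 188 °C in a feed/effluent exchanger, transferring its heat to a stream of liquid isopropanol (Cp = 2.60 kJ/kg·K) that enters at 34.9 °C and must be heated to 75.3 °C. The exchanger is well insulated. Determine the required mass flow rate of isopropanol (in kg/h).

ṁ_c = 1160 kg/h

Heat released by hot stream: Q = 722 × 1.01 × (355 − 188) = 121780 kJ/h
Energy balance on cold side (adiabatic exchanger): Q = ṁ_c·Cp_c·(T_c,out − T_c,in)
ṁ_c = 121780 / [2.60 × (75.3 − 34.9)] = 1159.4 kg/h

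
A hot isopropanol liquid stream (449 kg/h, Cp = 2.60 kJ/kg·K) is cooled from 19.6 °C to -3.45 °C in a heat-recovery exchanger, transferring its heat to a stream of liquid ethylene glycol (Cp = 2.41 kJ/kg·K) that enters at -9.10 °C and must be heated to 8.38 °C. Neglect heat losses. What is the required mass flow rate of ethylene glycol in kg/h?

Heat released by hot stream: Q = 449 × 2.60 × (19.6 − -3.45) = 26909 kJ/h
Energy balance on cold side (adiabatic exchanger): Q = ṁ_c·Cp_c·(T_c,out − T_c,in)
ṁ_c = 26909 / [2.41 × (8.38 − -9.10)] = 638.75 kg/h

ṁ_c = 639 kg/h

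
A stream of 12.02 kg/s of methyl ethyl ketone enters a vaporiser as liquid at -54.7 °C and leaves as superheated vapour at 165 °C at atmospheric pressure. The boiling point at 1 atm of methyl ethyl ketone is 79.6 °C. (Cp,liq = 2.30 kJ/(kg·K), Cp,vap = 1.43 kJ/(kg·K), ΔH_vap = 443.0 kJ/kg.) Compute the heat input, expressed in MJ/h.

Q = 37800 MJ/h

liquid -54.7→79.6 °C: 308.89 kJ/kg
vaporisation at 79.6 °C: 443 kJ/kg
vapour 79.6→165 °C: 122.12 kJ/kg
Δh = 308.89 + 443 + 122.12 = 874.01 kJ/kg
Q = ṁ·Δh = 12.02 kg/s × 874.01 kJ/kg = 10506 kJ/s
|Q| = 10506 kW = 37820 MJ/h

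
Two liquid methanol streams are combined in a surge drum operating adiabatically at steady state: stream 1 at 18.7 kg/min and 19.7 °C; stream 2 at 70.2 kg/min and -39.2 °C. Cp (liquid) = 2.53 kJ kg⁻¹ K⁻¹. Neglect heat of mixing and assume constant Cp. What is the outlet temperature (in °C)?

Energy balance with Q = 0: Σ ṁᵢCp,ᵢ(T_out − Tᵢ) = 0
Σ ṁᵢCp,ᵢTᵢ = 18.7×2.53×19.7 + 70.2×2.53×-39.2 = -6030.1
Σ ṁᵢCp,ᵢ = 18.7×2.53 + 70.2×2.53 = 224.92
T_out = -6030.1 / 224.92 = -26.81 °C

T_out = -26.8 °C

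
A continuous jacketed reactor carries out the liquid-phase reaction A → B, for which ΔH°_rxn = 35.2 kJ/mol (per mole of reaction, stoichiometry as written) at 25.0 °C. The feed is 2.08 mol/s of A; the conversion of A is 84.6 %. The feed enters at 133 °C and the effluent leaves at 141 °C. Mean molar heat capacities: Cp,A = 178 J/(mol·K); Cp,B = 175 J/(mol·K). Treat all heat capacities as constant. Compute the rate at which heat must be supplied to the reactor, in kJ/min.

Q_in = 3860 kJ/min

Extent of reaction ξ = 0.846 × 2.08 = 1.7597 mol/s
Reaction term: ξ·ΔH°_rxn = 1.7597 × 35.2 = 61.941 kJ/s
Sensible, feed 133→25 °C: -39.986 kJ/s
Outlet flows (mol/s): A 0.32032, B 1.7597
Sensible, products 25→141 °C: 42.335 kJ/s
Q = ΔH = 64.29 kJ/s = 64.29 kW
Heat supplied = 3857.4 kJ/min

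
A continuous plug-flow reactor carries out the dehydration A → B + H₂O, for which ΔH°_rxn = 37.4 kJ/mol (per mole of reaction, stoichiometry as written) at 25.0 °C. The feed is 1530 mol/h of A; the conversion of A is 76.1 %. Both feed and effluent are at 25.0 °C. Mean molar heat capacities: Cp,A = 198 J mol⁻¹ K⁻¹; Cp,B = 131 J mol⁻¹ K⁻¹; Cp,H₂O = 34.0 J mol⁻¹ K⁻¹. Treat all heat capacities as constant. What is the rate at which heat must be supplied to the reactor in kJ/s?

Extent of reaction ξ = 0.761 × 1530 = 1164.3 mol/h
Reaction term: ξ·ΔH°_rxn = 1164.3 × 37.4 = 43546 kJ/h
Q = ΔH = 43546 kJ/h = 12.096 kW
Heat supplied = 12.096 kJ/s

Q_in = 12.1 kJ/s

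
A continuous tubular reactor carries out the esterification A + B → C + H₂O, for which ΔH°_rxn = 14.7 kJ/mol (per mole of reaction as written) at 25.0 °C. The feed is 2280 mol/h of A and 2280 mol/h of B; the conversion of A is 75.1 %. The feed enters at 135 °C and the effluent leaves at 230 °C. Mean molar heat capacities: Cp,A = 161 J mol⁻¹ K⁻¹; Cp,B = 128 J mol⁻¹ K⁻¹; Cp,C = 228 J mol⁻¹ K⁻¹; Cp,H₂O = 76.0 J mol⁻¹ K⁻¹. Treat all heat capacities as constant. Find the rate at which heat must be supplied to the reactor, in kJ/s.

Extent of reaction ξ = 0.751 × 2280 = 1712.3 mol/h
Reaction term: ξ·ΔH°_rxn = 1712.3 × 14.7 = 25171 kJ/h
Sensible, feed 135→25 °C: -72481 kJ/h
Outlet flows (mol/h): A 567.72, B 567.72, C 1712.3, H₂O 1712.3
Sensible, products 25→230 °C: 140340 kJ/h
Q = ΔH = 93033 kJ/h = 25.843 kW
Heat supplied = 25.843 kJ/s

Q_in = 25.8 kJ/s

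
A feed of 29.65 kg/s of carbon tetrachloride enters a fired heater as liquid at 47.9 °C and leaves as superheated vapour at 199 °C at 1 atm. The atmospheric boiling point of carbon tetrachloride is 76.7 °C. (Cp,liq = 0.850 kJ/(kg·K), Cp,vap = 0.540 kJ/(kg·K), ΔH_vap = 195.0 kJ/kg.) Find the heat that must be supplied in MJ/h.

Q = 30500 MJ/h

liquid 47.9→76.7 °C: 24.48 kJ/kg
vaporisation at 76.7 °C: 195 kJ/kg
vapour 76.7→199 °C: 66.042 kJ/kg
Δh = 24.48 + 195 + 66.042 = 285.52 kJ/kg
Q = ṁ·Δh = 29.65 kg/s × 285.52 kJ/kg = 8465.7 kJ/s
|Q| = 8465.7 kW = 30477 MJ/h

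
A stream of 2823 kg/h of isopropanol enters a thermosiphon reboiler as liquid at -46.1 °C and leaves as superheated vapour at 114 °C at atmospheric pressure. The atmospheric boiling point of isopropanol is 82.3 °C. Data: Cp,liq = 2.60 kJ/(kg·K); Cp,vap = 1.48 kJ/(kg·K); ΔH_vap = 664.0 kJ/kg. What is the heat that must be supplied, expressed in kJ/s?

liquid -46.1→82.3 °C: 333.84 kJ/kg
vaporisation at 82.3 °C: 664 kJ/kg
vapour 82.3→114 °C: 46.916 kJ/kg
Δh = 333.84 + 664 + 46.916 = 1044.8 kJ/kg
Q = ṁ·Δh = 2823 kg/h × 1044.8 kJ/kg = 2.9493e+06 kJ/h
|Q| = 819.26 kW

Q = 819 kJ/s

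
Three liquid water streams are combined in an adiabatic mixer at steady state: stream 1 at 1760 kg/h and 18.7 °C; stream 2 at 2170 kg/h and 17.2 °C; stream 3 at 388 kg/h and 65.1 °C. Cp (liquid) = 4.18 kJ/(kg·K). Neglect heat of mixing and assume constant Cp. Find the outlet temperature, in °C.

T_out = 22.1 °C

Adiabatic, steady state ⇒ Σ ṁᵢCp,ᵢ(T_out − Tᵢ) = 0
Σ ṁᵢCp,ᵢTᵢ = 1760×4.18×18.7 + 2170×4.18×17.2 + 388×4.18×65.1 = 399170
Σ ṁᵢCp,ᵢ = 1760×4.18 + 2170×4.18 + 388×4.18 = 18049
T_out = 399170 / 18049 = 22.116 °C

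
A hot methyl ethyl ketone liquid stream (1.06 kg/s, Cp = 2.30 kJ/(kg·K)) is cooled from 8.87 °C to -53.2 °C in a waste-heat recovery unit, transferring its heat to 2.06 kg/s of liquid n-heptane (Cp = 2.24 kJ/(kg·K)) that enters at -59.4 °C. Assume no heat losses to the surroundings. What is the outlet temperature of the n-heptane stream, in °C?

Heat released by hot stream: Q = 1.06 × 2.30 × (8.87 − -53.2) = 151.33 kJ/s
Energy balance on cold side (adiabatic exchanger): Q = ṁ_c·Cp_c·(T_c,out − T_c,in)
T_c,out = -59.4 + 151.33/(2.06 × 2.24) = -26.606 °C

T_c,out = -26.6 °C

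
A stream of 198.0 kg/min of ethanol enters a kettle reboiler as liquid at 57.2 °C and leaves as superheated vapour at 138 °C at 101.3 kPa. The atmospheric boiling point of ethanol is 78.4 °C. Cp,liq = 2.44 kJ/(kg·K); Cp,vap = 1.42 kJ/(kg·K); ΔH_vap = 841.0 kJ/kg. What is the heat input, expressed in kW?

Q = 3230 kW

liquid 57.2→78.4 °C: 51.728 kJ/kg
vaporisation at 78.4 °C: 841 kJ/kg
vapour 78.4→138 °C: 84.632 kJ/kg
Δh = 51.728 + 841 + 84.632 = 977.36 kJ/kg
Q = ṁ·Δh = 198.0 kg/min × 977.36 kJ/kg = 193520 kJ/min
|Q| = 3225.3 kW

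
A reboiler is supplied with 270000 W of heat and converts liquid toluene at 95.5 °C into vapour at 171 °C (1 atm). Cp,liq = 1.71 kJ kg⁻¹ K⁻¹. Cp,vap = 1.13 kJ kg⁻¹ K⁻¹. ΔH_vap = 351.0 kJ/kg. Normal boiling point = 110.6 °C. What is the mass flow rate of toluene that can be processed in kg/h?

ṁ = 2180 kg/h

Δh = 1.71×(110.6−95.5) + 351.0 + 1.13×(171−110.6) = 445.07 kJ/kg
Q = 270000 W = 270 kJ/s = 972000 kJ/h
ṁ = Q/Δh = 972000 / 445.07 = 2183.9 kg/h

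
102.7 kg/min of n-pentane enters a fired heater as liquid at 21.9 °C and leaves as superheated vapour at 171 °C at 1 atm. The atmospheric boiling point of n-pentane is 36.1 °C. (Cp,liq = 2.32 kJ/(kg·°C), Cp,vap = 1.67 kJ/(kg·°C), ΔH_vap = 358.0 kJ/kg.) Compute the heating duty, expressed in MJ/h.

Q = 3800 MJ/h

liquid 21.9→36.1 °C: 32.944 kJ/kg
vaporisation at 36.1 °C: 358 kJ/kg
vapour 36.1→171 °C: 225.28 kJ/kg
Δh = 32.944 + 358 + 225.28 = 616.23 kJ/kg
Q = ṁ·Δh = 102.7 kg/min × 616.23 kJ/kg = 63287 kJ/min
|Q| = 1054.8 kW = 3797.2 MJ/h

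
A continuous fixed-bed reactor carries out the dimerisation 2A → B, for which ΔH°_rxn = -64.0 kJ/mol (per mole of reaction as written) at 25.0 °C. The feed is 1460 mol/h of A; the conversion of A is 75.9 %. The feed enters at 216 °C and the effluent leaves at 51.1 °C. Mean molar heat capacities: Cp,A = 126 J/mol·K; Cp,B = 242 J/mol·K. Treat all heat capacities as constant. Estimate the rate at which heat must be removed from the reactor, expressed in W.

Extent of reaction ξ = 0.759 × 1460 / 2 = 554.07 mol/h
Reaction term: ξ·ΔH°_rxn = 554.07 × -64.0 = -35460 kJ/h
Sensible, feed 216→25 °C: -35136 kJ/h
Outlet flows (mol/h): A 351.86, B 554.07
Sensible, products 25→51.1 °C: 4656.7 kJ/h
Q = ΔH = -65940 kJ/h = -18.317 kW
Heat removed = 18317 W

Q_out = 18300 W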